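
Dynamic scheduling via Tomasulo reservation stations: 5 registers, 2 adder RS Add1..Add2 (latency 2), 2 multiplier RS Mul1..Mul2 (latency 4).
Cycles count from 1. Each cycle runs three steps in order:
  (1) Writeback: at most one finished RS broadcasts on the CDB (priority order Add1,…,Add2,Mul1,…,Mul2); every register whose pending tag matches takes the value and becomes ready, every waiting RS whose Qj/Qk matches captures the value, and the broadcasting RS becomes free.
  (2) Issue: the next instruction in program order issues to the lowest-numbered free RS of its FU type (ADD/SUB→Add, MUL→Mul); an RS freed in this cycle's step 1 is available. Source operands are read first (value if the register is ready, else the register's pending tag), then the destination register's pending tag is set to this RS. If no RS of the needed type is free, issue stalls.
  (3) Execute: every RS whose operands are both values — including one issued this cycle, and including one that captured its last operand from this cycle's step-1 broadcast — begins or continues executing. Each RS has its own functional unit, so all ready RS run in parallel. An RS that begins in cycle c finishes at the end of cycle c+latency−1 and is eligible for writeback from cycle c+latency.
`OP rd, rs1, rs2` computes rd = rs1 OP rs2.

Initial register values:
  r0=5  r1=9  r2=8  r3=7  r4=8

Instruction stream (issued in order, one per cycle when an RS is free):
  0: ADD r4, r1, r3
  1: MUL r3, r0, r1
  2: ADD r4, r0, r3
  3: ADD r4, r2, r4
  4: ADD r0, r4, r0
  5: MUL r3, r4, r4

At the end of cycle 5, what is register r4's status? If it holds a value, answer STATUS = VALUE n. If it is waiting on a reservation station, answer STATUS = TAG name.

cycle 1: issue ADD r4<-Add1 // r0:5,r1:9,r2:8,r3:7,r4:Add1
cycle 2: issue MUL r3<-Mul1 // r0:5,r1:9,r2:8,r3:Mul1,r4:Add1
cycle 3: CDB Add1=16; issue ADD r4<-Add1 // r0:5,r1:9,r2:8,r3:Mul1,r4:Add1
cycle 4: issue ADD r4<-Add2 // r0:5,r1:9,r2:8,r3:Mul1,r4:Add2
cycle 5: stall // r0:5,r1:9,r2:8,r3:Mul1,r4:Add2

STATUS = TAG Add2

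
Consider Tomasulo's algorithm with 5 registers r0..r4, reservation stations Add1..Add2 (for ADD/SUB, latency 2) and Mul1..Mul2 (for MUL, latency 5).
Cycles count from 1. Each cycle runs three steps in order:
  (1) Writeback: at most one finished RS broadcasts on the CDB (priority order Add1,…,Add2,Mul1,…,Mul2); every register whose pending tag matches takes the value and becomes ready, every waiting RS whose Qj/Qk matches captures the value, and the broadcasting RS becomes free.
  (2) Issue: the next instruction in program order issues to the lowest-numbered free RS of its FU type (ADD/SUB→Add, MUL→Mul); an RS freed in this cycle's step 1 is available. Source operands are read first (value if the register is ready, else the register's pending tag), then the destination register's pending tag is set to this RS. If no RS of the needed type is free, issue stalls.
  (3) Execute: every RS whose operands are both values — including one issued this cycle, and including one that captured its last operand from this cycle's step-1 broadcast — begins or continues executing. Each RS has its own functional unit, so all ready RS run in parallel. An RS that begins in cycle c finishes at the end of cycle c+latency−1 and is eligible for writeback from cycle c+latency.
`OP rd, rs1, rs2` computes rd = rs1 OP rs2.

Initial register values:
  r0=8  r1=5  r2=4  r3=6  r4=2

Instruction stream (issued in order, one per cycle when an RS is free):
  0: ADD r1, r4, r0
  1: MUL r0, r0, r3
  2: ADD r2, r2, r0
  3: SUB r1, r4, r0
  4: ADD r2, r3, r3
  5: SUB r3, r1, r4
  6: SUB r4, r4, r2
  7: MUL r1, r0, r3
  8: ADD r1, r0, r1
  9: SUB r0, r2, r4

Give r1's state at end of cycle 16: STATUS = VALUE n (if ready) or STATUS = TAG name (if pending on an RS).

  c1: issue ADD r1<-Add1  regs: r0:8,r1:Add1,r2:4,r3:6,r4:2
  c2: issue MUL r0<-Mul1  regs: r0:Mul1,r1:Add1,r2:4,r3:6,r4:2
  c3: CDB Add1=10; issue ADD r2<-Add1  regs: r0:Mul1,r1:10,r2:Add1,r3:6,r4:2
  c4: issue SUB r1<-Add2  regs: r0:Mul1,r1:Add2,r2:Add1,r3:6,r4:2
  c5: stall  regs: r0:Mul1,r1:Add2,r2:Add1,r3:6,r4:2
  c6: stall  regs: r0:Mul1,r1:Add2,r2:Add1,r3:6,r4:2
  c7: CDB Mul1=48; stall  regs: r0:48,r1:Add2,r2:Add1,r3:6,r4:2
  c8: stall  regs: r0:48,r1:Add2,r2:Add1,r3:6,r4:2
  c9: CDB Add1=52; issue ADD r2<-Add1  regs: r0:48,r1:Add2,r2:Add1,r3:6,r4:2
  c10: CDB Add2=-46; issue SUB r3<-Add2  regs: r0:48,r1:-46,r2:Add1,r3:Add2,r4:2
  c11: CDB Add1=12; issue SUB r4<-Add1  regs: r0:48,r1:-46,r2:12,r3:Add2,r4:Add1
  c12: CDB Add2=-48; issue MUL r1<-Mul1  regs: r0:48,r1:Mul1,r2:12,r3:-48,r4:Add1
  c13: CDB Add1=-10; issue ADD r1<-Add1  regs: r0:48,r1:Add1,r2:12,r3:-48,r4:-10
  c14: issue SUB r0<-Add2  regs: r0:Add2,r1:Add1,r2:12,r3:-48,r4:-10
  c15: -  regs: r0:Add2,r1:Add1,r2:12,r3:-48,r4:-10
  c16: CDB Add2=22  regs: r0:22,r1:Add1,r2:12,r3:-48,r4:-10

STATUS = TAG Add1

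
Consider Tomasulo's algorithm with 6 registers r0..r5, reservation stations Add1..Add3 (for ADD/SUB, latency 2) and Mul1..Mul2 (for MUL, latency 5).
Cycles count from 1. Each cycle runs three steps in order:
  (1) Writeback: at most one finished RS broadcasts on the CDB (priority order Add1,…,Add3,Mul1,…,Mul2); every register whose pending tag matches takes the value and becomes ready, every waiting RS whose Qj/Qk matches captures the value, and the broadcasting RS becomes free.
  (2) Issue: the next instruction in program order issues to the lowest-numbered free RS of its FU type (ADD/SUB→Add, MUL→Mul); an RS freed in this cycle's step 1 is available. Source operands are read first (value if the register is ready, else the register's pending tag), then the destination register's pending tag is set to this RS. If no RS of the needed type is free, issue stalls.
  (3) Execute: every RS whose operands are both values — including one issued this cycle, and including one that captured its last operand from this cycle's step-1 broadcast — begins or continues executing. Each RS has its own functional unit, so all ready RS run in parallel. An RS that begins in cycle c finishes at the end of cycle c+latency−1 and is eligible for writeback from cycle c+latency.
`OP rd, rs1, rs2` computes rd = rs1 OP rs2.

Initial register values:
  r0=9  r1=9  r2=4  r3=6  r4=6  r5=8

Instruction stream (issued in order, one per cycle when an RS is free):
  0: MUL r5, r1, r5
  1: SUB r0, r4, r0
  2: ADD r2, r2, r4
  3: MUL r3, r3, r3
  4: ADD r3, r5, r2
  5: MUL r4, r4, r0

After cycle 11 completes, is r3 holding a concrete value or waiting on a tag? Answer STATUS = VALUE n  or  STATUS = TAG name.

STATUS = VALUE 82

cycle 1: issue MUL r5<-Mul1 // r0:9,r1:9,r2:4,r3:6,r4:6,r5:Mul1
cycle 2: issue SUB r0<-Add1 // r0:Add1,r1:9,r2:4,r3:6,r4:6,r5:Mul1
cycle 3: issue ADD r2<-Add2 // r0:Add1,r1:9,r2:Add2,r3:6,r4:6,r5:Mul1
cycle 4: CDB Add1=-3; issue MUL r3<-Mul2 // r0:-3,r1:9,r2:Add2,r3:Mul2,r4:6,r5:Mul1
cycle 5: CDB Add2=10; issue ADD r3<-Add1 // r0:-3,r1:9,r2:10,r3:Add1,r4:6,r5:Mul1
cycle 6: CDB Mul1=72; issue MUL r4<-Mul1 // r0:-3,r1:9,r2:10,r3:Add1,r4:Mul1,r5:72
cycle 7: - // r0:-3,r1:9,r2:10,r3:Add1,r4:Mul1,r5:72
cycle 8: CDB Add1=82 // r0:-3,r1:9,r2:10,r3:82,r4:Mul1,r5:72
cycle 9: CDB Mul2=36 // r0:-3,r1:9,r2:10,r3:82,r4:Mul1,r5:72
cycle 10: - // r0:-3,r1:9,r2:10,r3:82,r4:Mul1,r5:72
cycle 11: CDB Mul1=-18 // r0:-3,r1:9,r2:10,r3:82,r4:-18,r5:72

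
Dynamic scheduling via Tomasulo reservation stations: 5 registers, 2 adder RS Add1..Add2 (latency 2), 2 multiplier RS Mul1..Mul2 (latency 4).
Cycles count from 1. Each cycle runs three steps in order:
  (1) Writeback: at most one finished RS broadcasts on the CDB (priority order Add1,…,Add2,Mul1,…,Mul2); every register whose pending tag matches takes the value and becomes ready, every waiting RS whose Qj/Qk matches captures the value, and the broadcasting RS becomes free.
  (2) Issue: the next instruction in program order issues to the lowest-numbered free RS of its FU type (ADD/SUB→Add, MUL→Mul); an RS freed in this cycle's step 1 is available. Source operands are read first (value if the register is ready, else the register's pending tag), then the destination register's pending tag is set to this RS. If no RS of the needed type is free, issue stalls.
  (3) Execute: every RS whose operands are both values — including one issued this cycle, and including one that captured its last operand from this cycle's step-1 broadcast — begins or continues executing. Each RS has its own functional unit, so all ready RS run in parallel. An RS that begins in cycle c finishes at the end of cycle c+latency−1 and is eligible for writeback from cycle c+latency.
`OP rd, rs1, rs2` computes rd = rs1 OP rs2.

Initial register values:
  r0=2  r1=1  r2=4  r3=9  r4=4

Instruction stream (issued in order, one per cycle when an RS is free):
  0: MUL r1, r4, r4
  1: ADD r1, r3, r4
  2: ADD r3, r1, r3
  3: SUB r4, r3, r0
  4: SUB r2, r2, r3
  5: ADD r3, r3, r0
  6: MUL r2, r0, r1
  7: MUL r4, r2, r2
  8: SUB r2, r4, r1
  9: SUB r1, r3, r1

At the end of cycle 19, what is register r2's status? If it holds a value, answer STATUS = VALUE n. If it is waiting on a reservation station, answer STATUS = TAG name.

STATUS = VALUE 663

cycle 1: issue MUL r1<-Mul1 // r0:2,r1:Mul1,r2:4,r3:9,r4:4
cycle 2: issue ADD r1<-Add1 // r0:2,r1:Add1,r2:4,r3:9,r4:4
cycle 3: issue ADD r3<-Add2 // r0:2,r1:Add1,r2:4,r3:Add2,r4:4
cycle 4: CDB Add1=13; issue SUB r4<-Add1 // r0:2,r1:13,r2:4,r3:Add2,r4:Add1
cycle 5: CDB Mul1=16; stall // r0:2,r1:13,r2:4,r3:Add2,r4:Add1
cycle 6: CDB Add2=22; issue SUB r2<-Add2 // r0:2,r1:13,r2:Add2,r3:22,r4:Add1
cycle 7: stall // r0:2,r1:13,r2:Add2,r3:22,r4:Add1
cycle 8: CDB Add1=20; issue ADD r3<-Add1 // r0:2,r1:13,r2:Add2,r3:Add1,r4:20
cycle 9: CDB Add2=-18; issue MUL r2<-Mul1 // r0:2,r1:13,r2:Mul1,r3:Add1,r4:20
cycle 10: CDB Add1=24; issue MUL r4<-Mul2 // r0:2,r1:13,r2:Mul1,r3:24,r4:Mul2
cycle 11: issue SUB r2<-Add1 // r0:2,r1:13,r2:Add1,r3:24,r4:Mul2
cycle 12: issue SUB r1<-Add2 // r0:2,r1:Add2,r2:Add1,r3:24,r4:Mul2
cycle 13: CDB Mul1=26 // r0:2,r1:Add2,r2:Add1,r3:24,r4:Mul2
cycle 14: CDB Add2=11 // r0:2,r1:11,r2:Add1,r3:24,r4:Mul2
cycle 15: - // r0:2,r1:11,r2:Add1,r3:24,r4:Mul2
cycle 16: - // r0:2,r1:11,r2:Add1,r3:24,r4:Mul2
cycle 17: CDB Mul2=676 // r0:2,r1:11,r2:Add1,r3:24,r4:676
cycle 18: - // r0:2,r1:11,r2:Add1,r3:24,r4:676
cycle 19: CDB Add1=663 // r0:2,r1:11,r2:663,r3:24,r4:676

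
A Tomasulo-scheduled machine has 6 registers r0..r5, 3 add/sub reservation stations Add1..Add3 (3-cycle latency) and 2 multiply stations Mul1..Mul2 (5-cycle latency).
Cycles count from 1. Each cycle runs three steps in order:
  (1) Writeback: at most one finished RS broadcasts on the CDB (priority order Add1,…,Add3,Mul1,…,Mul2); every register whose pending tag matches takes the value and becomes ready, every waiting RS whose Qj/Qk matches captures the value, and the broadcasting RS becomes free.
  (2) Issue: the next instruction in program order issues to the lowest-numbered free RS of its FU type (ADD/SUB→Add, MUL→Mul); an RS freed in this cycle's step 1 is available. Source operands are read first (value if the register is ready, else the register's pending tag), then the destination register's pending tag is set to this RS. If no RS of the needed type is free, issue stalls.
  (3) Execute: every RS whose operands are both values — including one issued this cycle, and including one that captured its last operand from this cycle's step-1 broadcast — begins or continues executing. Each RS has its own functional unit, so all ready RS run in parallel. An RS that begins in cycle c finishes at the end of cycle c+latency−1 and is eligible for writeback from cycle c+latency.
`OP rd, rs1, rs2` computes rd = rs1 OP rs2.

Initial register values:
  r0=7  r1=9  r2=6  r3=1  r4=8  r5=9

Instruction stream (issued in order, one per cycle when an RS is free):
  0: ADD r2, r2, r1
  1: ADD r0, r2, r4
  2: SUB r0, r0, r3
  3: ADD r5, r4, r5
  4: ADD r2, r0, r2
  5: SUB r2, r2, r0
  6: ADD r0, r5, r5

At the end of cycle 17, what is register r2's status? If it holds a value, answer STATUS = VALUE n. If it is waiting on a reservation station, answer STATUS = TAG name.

STATUS = VALUE 15

c1: issue ADD r2<-Add1 | r0:7,r1:9,r2:Add1,r3:1,r4:8,r5:9
c2: issue ADD r0<-Add2 | r0:Add2,r1:9,r2:Add1,r3:1,r4:8,r5:9
c3: issue SUB r0<-Add3 | r0:Add3,r1:9,r2:Add1,r3:1,r4:8,r5:9
c4: CDB Add1=15; issue ADD r5<-Add1 | r0:Add3,r1:9,r2:15,r3:1,r4:8,r5:Add1
c5: stall | r0:Add3,r1:9,r2:15,r3:1,r4:8,r5:Add1
c6: stall | r0:Add3,r1:9,r2:15,r3:1,r4:8,r5:Add1
c7: CDB Add1=17; issue ADD r2<-Add1 | r0:Add3,r1:9,r2:Add1,r3:1,r4:8,r5:17
c8: CDB Add2=23; issue SUB r2<-Add2 | r0:Add3,r1:9,r2:Add2,r3:1,r4:8,r5:17
c9: stall | r0:Add3,r1:9,r2:Add2,r3:1,r4:8,r5:17
c10: stall | r0:Add3,r1:9,r2:Add2,r3:1,r4:8,r5:17
c11: CDB Add3=22; issue ADD r0<-Add3 | r0:Add3,r1:9,r2:Add2,r3:1,r4:8,r5:17
c12: - | r0:Add3,r1:9,r2:Add2,r3:1,r4:8,r5:17
c13: - | r0:Add3,r1:9,r2:Add2,r3:1,r4:8,r5:17
c14: CDB Add1=37 | r0:Add3,r1:9,r2:Add2,r3:1,r4:8,r5:17
c15: CDB Add3=34 | r0:34,r1:9,r2:Add2,r3:1,r4:8,r5:17
c16: - | r0:34,r1:9,r2:Add2,r3:1,r4:8,r5:17
c17: CDB Add2=15 | r0:34,r1:9,r2:15,r3:1,r4:8,r5:17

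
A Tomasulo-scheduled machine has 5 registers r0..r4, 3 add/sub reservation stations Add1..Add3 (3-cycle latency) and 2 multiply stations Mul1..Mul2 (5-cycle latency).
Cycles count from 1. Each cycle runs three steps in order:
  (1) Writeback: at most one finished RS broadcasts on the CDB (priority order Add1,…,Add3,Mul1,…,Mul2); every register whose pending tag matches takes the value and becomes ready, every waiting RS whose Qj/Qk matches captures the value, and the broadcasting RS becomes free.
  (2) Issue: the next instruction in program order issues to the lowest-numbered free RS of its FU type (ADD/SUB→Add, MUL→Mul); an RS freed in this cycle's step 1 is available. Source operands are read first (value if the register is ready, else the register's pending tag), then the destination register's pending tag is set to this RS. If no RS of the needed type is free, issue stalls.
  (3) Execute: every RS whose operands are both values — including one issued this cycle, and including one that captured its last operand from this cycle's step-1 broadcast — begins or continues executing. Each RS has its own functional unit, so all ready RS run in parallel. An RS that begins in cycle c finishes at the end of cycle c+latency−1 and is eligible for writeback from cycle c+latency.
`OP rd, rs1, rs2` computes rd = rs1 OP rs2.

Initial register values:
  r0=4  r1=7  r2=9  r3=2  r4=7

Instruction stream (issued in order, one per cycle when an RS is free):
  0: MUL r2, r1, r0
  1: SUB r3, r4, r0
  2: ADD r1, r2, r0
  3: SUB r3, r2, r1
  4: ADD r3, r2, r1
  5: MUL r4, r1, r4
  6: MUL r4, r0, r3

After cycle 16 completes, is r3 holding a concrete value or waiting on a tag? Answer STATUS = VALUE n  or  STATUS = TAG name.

c1: issue MUL r2<-Mul1 | r0:4,r1:7,r2:Mul1,r3:2,r4:7
c2: issue SUB r3<-Add1 | r0:4,r1:7,r2:Mul1,r3:Add1,r4:7
c3: issue ADD r1<-Add2 | r0:4,r1:Add2,r2:Mul1,r3:Add1,r4:7
c4: issue SUB r3<-Add3 | r0:4,r1:Add2,r2:Mul1,r3:Add3,r4:7
c5: CDB Add1=3; issue ADD r3<-Add1 | r0:4,r1:Add2,r2:Mul1,r3:Add1,r4:7
c6: CDB Mul1=28; issue MUL r4<-Mul1 | r0:4,r1:Add2,r2:28,r3:Add1,r4:Mul1
c7: issue MUL r4<-Mul2 | r0:4,r1:Add2,r2:28,r3:Add1,r4:Mul2
c8: - | r0:4,r1:Add2,r2:28,r3:Add1,r4:Mul2
c9: CDB Add2=32 | r0:4,r1:32,r2:28,r3:Add1,r4:Mul2
c10: - | r0:4,r1:32,r2:28,r3:Add1,r4:Mul2
c11: - | r0:4,r1:32,r2:28,r3:Add1,r4:Mul2
c12: CDB Add1=60 | r0:4,r1:32,r2:28,r3:60,r4:Mul2
c13: CDB Add3=-4 | r0:4,r1:32,r2:28,r3:60,r4:Mul2
c14: CDB Mul1=224 | r0:4,r1:32,r2:28,r3:60,r4:Mul2
c15: - | r0:4,r1:32,r2:28,r3:60,r4:Mul2
c16: - | r0:4,r1:32,r2:28,r3:60,r4:Mul2

STATUS = VALUE 60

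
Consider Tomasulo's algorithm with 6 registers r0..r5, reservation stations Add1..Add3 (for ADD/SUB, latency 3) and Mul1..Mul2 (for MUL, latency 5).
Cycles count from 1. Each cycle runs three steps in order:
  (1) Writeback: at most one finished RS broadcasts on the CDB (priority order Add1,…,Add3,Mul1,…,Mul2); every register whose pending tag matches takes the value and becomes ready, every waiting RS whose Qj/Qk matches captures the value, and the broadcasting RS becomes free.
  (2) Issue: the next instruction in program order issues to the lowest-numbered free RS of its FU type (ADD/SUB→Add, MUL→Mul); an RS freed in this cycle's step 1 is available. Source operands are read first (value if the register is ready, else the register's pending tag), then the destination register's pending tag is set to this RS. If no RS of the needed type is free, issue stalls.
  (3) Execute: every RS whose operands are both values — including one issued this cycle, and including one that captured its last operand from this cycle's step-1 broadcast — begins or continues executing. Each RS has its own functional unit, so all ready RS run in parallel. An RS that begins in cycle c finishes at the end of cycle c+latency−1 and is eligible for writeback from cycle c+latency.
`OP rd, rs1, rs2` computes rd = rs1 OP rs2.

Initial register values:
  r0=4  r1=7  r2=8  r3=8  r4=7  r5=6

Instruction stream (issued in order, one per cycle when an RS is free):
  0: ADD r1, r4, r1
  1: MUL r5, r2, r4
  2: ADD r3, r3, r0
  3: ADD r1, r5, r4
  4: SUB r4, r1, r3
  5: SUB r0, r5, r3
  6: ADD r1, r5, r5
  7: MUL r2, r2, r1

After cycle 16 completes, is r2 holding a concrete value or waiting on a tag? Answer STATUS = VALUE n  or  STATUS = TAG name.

STATUS = TAG Mul1

  c1: issue ADD r1<-Add1  regs: r0:4,r1:Add1,r2:8,r3:8,r4:7,r5:6
  c2: issue MUL r5<-Mul1  regs: r0:4,r1:Add1,r2:8,r3:8,r4:7,r5:Mul1
  c3: issue ADD r3<-Add2  regs: r0:4,r1:Add1,r2:8,r3:Add2,r4:7,r5:Mul1
  c4: CDB Add1=14; issue ADD r1<-Add1  regs: r0:4,r1:Add1,r2:8,r3:Add2,r4:7,r5:Mul1
  c5: issue SUB r4<-Add3  regs: r0:4,r1:Add1,r2:8,r3:Add2,r4:Add3,r5:Mul1
  c6: CDB Add2=12; issue SUB r0<-Add2  regs: r0:Add2,r1:Add1,r2:8,r3:12,r4:Add3,r5:Mul1
  c7: CDB Mul1=56; stall  regs: r0:Add2,r1:Add1,r2:8,r3:12,r4:Add3,r5:56
  c8: stall  regs: r0:Add2,r1:Add1,r2:8,r3:12,r4:Add3,r5:56
  c9: stall  regs: r0:Add2,r1:Add1,r2:8,r3:12,r4:Add3,r5:56
  c10: CDB Add1=63; issue ADD r1<-Add1  regs: r0:Add2,r1:Add1,r2:8,r3:12,r4:Add3,r5:56
  c11: CDB Add2=44; issue MUL r2<-Mul1  regs: r0:44,r1:Add1,r2:Mul1,r3:12,r4:Add3,r5:56
  c12: -  regs: r0:44,r1:Add1,r2:Mul1,r3:12,r4:Add3,r5:56
  c13: CDB Add1=112  regs: r0:44,r1:112,r2:Mul1,r3:12,r4:Add3,r5:56
  c14: CDB Add3=51  regs: r0:44,r1:112,r2:Mul1,r3:12,r4:51,r5:56
  c15: -  regs: r0:44,r1:112,r2:Mul1,r3:12,r4:51,r5:56
  c16: -  regs: r0:44,r1:112,r2:Mul1,r3:12,r4:51,r5:56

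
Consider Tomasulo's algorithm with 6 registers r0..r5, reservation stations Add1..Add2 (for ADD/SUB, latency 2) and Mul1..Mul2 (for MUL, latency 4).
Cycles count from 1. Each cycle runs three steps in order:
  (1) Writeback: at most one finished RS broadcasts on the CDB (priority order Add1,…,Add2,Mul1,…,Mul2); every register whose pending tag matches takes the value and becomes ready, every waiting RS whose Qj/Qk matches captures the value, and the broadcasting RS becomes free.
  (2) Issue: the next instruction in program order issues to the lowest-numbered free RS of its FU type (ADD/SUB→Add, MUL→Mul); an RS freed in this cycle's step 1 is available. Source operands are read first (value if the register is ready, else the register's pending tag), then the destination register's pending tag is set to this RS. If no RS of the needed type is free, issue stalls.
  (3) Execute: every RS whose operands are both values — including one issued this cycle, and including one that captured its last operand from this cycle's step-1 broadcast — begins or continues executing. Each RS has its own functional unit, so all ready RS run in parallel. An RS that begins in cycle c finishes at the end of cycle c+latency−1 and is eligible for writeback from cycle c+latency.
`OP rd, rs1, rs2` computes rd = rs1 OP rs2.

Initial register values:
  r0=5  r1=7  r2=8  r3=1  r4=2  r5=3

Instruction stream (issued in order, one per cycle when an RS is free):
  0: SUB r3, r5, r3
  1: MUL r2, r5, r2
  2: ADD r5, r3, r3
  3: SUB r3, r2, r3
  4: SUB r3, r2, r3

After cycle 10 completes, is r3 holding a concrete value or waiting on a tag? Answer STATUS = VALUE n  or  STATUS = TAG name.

STATUS = VALUE 2

cycle 1: issue SUB r3<-Add1 // r0:5,r1:7,r2:8,r3:Add1,r4:2,r5:3
cycle 2: issue MUL r2<-Mul1 // r0:5,r1:7,r2:Mul1,r3:Add1,r4:2,r5:3
cycle 3: CDB Add1=2; issue ADD r5<-Add1 // r0:5,r1:7,r2:Mul1,r3:2,r4:2,r5:Add1
cycle 4: issue SUB r3<-Add2 // r0:5,r1:7,r2:Mul1,r3:Add2,r4:2,r5:Add1
cycle 5: CDB Add1=4; issue SUB r3<-Add1 // r0:5,r1:7,r2:Mul1,r3:Add1,r4:2,r5:4
cycle 6: CDB Mul1=24 // r0:5,r1:7,r2:24,r3:Add1,r4:2,r5:4
cycle 7: - // r0:5,r1:7,r2:24,r3:Add1,r4:2,r5:4
cycle 8: CDB Add2=22 // r0:5,r1:7,r2:24,r3:Add1,r4:2,r5:4
cycle 9: - // r0:5,r1:7,r2:24,r3:Add1,r4:2,r5:4
cycle 10: CDB Add1=2 // r0:5,r1:7,r2:24,r3:2,r4:2,r5:4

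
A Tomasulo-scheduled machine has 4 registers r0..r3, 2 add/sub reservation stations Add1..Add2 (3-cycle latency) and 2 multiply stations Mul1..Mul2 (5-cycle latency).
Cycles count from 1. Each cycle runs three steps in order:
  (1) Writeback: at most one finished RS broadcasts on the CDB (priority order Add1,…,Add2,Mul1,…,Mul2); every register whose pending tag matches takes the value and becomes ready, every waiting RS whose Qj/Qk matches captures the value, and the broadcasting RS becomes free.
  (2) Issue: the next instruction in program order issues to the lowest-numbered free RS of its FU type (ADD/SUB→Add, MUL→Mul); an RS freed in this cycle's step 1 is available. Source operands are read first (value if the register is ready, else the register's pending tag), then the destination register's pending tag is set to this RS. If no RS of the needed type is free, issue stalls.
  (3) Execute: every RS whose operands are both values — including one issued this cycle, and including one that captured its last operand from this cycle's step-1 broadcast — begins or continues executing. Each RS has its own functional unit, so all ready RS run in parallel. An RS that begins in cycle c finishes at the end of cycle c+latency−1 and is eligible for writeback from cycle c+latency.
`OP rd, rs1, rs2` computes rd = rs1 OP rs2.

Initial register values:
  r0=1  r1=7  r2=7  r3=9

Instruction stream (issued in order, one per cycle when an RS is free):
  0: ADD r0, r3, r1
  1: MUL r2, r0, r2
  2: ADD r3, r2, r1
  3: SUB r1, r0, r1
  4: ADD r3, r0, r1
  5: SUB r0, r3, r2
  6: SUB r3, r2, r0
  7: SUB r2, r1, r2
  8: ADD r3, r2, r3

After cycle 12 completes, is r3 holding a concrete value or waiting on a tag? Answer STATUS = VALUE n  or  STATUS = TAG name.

  c1: issue ADD r0<-Add1  regs: r0:Add1,r1:7,r2:7,r3:9
  c2: issue MUL r2<-Mul1  regs: r0:Add1,r1:7,r2:Mul1,r3:9
  c3: issue ADD r3<-Add2  regs: r0:Add1,r1:7,r2:Mul1,r3:Add2
  c4: CDB Add1=16; issue SUB r1<-Add1  regs: r0:16,r1:Add1,r2:Mul1,r3:Add2
  c5: stall  regs: r0:16,r1:Add1,r2:Mul1,r3:Add2
  c6: stall  regs: r0:16,r1:Add1,r2:Mul1,r3:Add2
  c7: CDB Add1=9; issue ADD r3<-Add1  regs: r0:16,r1:9,r2:Mul1,r3:Add1
  c8: stall  regs: r0:16,r1:9,r2:Mul1,r3:Add1
  c9: CDB Mul1=112; stall  regs: r0:16,r1:9,r2:112,r3:Add1
  c10: CDB Add1=25; issue SUB r0<-Add1  regs: r0:Add1,r1:9,r2:112,r3:25
  c11: stall  regs: r0:Add1,r1:9,r2:112,r3:25
  c12: CDB Add2=119; issue SUB r3<-Add2  regs: r0:Add1,r1:9,r2:112,r3:Add2

STATUS = TAG Add2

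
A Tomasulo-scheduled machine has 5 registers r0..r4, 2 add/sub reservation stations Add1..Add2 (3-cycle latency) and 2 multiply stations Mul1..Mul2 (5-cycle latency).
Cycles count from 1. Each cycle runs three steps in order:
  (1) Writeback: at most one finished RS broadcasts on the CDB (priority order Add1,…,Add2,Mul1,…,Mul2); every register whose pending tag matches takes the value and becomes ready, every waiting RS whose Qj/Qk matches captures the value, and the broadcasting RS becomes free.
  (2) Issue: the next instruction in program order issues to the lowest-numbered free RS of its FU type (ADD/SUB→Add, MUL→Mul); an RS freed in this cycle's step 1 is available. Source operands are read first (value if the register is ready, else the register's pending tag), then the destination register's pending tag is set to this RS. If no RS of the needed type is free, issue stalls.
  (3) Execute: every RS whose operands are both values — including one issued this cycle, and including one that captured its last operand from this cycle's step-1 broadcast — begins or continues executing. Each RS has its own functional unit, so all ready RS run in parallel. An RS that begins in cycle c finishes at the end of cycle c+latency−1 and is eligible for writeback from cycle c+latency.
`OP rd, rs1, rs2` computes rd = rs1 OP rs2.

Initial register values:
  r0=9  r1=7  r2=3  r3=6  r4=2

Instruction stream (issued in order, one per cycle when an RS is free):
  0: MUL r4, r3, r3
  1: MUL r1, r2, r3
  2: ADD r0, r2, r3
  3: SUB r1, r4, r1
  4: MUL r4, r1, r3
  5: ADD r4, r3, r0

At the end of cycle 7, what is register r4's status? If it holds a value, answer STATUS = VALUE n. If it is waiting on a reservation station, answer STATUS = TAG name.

STATUS = TAG Mul1

c1: issue MUL r4<-Mul1 | r0:9,r1:7,r2:3,r3:6,r4:Mul1
c2: issue MUL r1<-Mul2 | r0:9,r1:Mul2,r2:3,r3:6,r4:Mul1
c3: issue ADD r0<-Add1 | r0:Add1,r1:Mul2,r2:3,r3:6,r4:Mul1
c4: issue SUB r1<-Add2 | r0:Add1,r1:Add2,r2:3,r3:6,r4:Mul1
c5: stall | r0:Add1,r1:Add2,r2:3,r3:6,r4:Mul1
c6: CDB Add1=9; stall | r0:9,r1:Add2,r2:3,r3:6,r4:Mul1
c7: CDB Mul1=36; issue MUL r4<-Mul1 | r0:9,r1:Add2,r2:3,r3:6,r4:Mul1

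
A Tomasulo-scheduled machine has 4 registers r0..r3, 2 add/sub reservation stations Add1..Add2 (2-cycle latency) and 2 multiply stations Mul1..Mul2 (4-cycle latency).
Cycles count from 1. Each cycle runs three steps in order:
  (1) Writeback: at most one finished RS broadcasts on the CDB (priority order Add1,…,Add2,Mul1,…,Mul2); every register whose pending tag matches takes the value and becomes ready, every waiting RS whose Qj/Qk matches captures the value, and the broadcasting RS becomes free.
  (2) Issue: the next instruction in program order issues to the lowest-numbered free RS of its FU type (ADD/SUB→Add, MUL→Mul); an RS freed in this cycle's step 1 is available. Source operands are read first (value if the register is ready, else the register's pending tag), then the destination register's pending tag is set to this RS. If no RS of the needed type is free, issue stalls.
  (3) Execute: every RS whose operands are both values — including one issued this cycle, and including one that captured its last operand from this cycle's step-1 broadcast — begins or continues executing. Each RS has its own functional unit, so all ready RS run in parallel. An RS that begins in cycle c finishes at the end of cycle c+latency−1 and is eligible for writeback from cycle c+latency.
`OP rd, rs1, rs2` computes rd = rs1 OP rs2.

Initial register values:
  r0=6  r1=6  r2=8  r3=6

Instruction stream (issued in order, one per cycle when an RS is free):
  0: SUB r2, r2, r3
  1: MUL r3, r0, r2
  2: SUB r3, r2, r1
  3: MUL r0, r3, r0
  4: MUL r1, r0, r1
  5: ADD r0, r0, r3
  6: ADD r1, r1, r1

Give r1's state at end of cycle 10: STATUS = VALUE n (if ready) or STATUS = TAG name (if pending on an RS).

STATUS = TAG Add2

  c1: issue SUB r2<-Add1  regs: r0:6,r1:6,r2:Add1,r3:6
  c2: issue MUL r3<-Mul1  regs: r0:6,r1:6,r2:Add1,r3:Mul1
  c3: CDB Add1=2; issue SUB r3<-Add1  regs: r0:6,r1:6,r2:2,r3:Add1
  c4: issue MUL r0<-Mul2  regs: r0:Mul2,r1:6,r2:2,r3:Add1
  c5: CDB Add1=-4; stall  regs: r0:Mul2,r1:6,r2:2,r3:-4
  c6: stall  regs: r0:Mul2,r1:6,r2:2,r3:-4
  c7: CDB Mul1=12; issue MUL r1<-Mul1  regs: r0:Mul2,r1:Mul1,r2:2,r3:-4
  c8: issue ADD r0<-Add1  regs: r0:Add1,r1:Mul1,r2:2,r3:-4
  c9: CDB Mul2=-24; issue ADD r1<-Add2  regs: r0:Add1,r1:Add2,r2:2,r3:-4
  c10: -  regs: r0:Add1,r1:Add2,r2:2,r3:-4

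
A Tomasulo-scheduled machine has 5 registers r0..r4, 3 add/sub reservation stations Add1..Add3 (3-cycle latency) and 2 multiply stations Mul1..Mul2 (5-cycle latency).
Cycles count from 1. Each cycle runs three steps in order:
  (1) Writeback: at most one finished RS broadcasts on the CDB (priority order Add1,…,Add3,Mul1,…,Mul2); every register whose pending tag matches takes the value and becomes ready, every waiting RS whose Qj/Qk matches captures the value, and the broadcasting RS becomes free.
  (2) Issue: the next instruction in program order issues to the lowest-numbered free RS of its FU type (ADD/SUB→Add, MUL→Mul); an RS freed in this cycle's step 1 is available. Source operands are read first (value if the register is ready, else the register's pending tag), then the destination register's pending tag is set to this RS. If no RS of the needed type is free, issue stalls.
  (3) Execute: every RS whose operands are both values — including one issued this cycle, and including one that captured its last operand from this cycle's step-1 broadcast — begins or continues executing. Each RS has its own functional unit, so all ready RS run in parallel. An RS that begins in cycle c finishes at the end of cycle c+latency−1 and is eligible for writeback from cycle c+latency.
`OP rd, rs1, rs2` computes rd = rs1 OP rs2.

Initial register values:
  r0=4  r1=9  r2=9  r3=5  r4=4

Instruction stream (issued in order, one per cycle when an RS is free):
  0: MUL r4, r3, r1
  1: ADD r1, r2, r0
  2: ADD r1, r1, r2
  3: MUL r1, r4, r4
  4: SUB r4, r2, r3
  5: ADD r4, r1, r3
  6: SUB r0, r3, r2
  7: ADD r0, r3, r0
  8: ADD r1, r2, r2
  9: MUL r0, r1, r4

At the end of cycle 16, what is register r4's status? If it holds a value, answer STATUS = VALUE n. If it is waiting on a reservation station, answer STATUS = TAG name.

STATUS = VALUE 2030

cycle 1: issue MUL r4<-Mul1 // r0:4,r1:9,r2:9,r3:5,r4:Mul1
cycle 2: issue ADD r1<-Add1 // r0:4,r1:Add1,r2:9,r3:5,r4:Mul1
cycle 3: issue ADD r1<-Add2 // r0:4,r1:Add2,r2:9,r3:5,r4:Mul1
cycle 4: issue MUL r1<-Mul2 // r0:4,r1:Mul2,r2:9,r3:5,r4:Mul1
cycle 5: CDB Add1=13; issue SUB r4<-Add1 // r0:4,r1:Mul2,r2:9,r3:5,r4:Add1
cycle 6: CDB Mul1=45; issue ADD r4<-Add3 // r0:4,r1:Mul2,r2:9,r3:5,r4:Add3
cycle 7: stall // r0:4,r1:Mul2,r2:9,r3:5,r4:Add3
cycle 8: CDB Add1=4; issue SUB r0<-Add1 // r0:Add1,r1:Mul2,r2:9,r3:5,r4:Add3
cycle 9: CDB Add2=22; issue ADD r0<-Add2 // r0:Add2,r1:Mul2,r2:9,r3:5,r4:Add3
cycle 10: stall // r0:Add2,r1:Mul2,r2:9,r3:5,r4:Add3
cycle 11: CDB Add1=-4; issue ADD r1<-Add1 // r0:Add2,r1:Add1,r2:9,r3:5,r4:Add3
cycle 12: CDB Mul2=2025; issue MUL r0<-Mul1 // r0:Mul1,r1:Add1,r2:9,r3:5,r4:Add3
cycle 13: - // r0:Mul1,r1:Add1,r2:9,r3:5,r4:Add3
cycle 14: CDB Add1=18 // r0:Mul1,r1:18,r2:9,r3:5,r4:Add3
cycle 15: CDB Add2=1 // r0:Mul1,r1:18,r2:9,r3:5,r4:Add3
cycle 16: CDB Add3=2030 // r0:Mul1,r1:18,r2:9,r3:5,r4:2030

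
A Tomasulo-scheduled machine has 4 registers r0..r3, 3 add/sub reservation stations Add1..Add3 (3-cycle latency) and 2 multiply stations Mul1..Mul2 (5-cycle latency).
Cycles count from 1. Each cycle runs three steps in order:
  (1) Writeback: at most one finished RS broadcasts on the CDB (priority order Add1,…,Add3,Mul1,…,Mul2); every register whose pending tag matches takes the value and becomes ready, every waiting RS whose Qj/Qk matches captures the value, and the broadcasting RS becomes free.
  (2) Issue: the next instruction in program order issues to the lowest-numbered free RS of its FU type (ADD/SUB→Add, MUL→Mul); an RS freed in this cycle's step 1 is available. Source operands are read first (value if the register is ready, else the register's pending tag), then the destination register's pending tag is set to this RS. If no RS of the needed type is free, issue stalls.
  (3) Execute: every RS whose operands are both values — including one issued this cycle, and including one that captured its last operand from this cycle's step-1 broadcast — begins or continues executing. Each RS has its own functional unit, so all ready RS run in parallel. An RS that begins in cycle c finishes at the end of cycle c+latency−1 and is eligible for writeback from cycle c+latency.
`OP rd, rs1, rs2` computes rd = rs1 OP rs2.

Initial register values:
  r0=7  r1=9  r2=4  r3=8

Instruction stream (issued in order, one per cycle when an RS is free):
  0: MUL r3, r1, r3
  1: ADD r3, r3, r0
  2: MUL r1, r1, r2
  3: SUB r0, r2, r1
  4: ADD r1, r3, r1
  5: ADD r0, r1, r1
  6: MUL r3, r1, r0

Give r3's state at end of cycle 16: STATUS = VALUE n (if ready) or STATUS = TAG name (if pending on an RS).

STATUS = TAG Mul1

  c1: issue MUL r3<-Mul1  regs: r0:7,r1:9,r2:4,r3:Mul1
  c2: issue ADD r3<-Add1  regs: r0:7,r1:9,r2:4,r3:Add1
  c3: issue MUL r1<-Mul2  regs: r0:7,r1:Mul2,r2:4,r3:Add1
  c4: issue SUB r0<-Add2  regs: r0:Add2,r1:Mul2,r2:4,r3:Add1
  c5: issue ADD r1<-Add3  regs: r0:Add2,r1:Add3,r2:4,r3:Add1
  c6: CDB Mul1=72; stall  regs: r0:Add2,r1:Add3,r2:4,r3:Add1
  c7: stall  regs: r0:Add2,r1:Add3,r2:4,r3:Add1
  c8: CDB Mul2=36; stall  regs: r0:Add2,r1:Add3,r2:4,r3:Add1
  c9: CDB Add1=79; issue ADD r0<-Add1  regs: r0:Add1,r1:Add3,r2:4,r3:79
  c10: issue MUL r3<-Mul1  regs: r0:Add1,r1:Add3,r2:4,r3:Mul1
  c11: CDB Add2=-32  regs: r0:Add1,r1:Add3,r2:4,r3:Mul1
  c12: CDB Add3=115  regs: r0:Add1,r1:115,r2:4,r3:Mul1
  c13: -  regs: r0:Add1,r1:115,r2:4,r3:Mul1
  c14: -  regs: r0:Add1,r1:115,r2:4,r3:Mul1
  c15: CDB Add1=230  regs: r0:230,r1:115,r2:4,r3:Mul1
  c16: -  regs: r0:230,r1:115,r2:4,r3:Mul1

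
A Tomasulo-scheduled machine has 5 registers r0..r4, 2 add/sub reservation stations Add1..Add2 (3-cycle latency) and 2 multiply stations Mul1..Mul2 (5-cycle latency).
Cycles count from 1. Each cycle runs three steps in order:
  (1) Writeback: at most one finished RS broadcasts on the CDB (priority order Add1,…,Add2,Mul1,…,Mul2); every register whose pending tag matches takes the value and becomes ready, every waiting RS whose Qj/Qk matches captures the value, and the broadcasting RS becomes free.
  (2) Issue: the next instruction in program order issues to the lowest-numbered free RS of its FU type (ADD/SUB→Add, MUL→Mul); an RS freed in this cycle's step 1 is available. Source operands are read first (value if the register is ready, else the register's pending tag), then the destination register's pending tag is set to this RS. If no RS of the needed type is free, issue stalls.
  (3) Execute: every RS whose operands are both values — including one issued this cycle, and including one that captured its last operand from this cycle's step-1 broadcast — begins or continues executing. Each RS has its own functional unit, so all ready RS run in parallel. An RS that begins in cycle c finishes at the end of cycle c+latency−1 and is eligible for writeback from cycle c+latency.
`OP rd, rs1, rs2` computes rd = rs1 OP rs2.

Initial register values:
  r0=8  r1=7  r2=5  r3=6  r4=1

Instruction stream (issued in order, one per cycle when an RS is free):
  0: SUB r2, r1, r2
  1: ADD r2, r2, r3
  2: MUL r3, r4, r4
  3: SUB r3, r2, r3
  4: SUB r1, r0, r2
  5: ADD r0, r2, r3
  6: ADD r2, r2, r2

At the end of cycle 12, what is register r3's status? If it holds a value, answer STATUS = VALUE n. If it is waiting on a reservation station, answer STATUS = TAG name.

  c1: issue SUB r2<-Add1  regs: r0:8,r1:7,r2:Add1,r3:6,r4:1
  c2: issue ADD r2<-Add2  regs: r0:8,r1:7,r2:Add2,r3:6,r4:1
  c3: issue MUL r3<-Mul1  regs: r0:8,r1:7,r2:Add2,r3:Mul1,r4:1
  c4: CDB Add1=2; issue SUB r3<-Add1  regs: r0:8,r1:7,r2:Add2,r3:Add1,r4:1
  c5: stall  regs: r0:8,r1:7,r2:Add2,r3:Add1,r4:1
  c6: stall  regs: r0:8,r1:7,r2:Add2,r3:Add1,r4:1
  c7: CDB Add2=8; issue SUB r1<-Add2  regs: r0:8,r1:Add2,r2:8,r3:Add1,r4:1
  c8: CDB Mul1=1; stall  regs: r0:8,r1:Add2,r2:8,r3:Add1,r4:1
  c9: stall  regs: r0:8,r1:Add2,r2:8,r3:Add1,r4:1
  c10: CDB Add2=0; issue ADD r0<-Add2  regs: r0:Add2,r1:0,r2:8,r3:Add1,r4:1
  c11: CDB Add1=7; issue ADD r2<-Add1  regs: r0:Add2,r1:0,r2:Add1,r3:7,r4:1
  c12: -  regs: r0:Add2,r1:0,r2:Add1,r3:7,r4:1

STATUS = VALUE 7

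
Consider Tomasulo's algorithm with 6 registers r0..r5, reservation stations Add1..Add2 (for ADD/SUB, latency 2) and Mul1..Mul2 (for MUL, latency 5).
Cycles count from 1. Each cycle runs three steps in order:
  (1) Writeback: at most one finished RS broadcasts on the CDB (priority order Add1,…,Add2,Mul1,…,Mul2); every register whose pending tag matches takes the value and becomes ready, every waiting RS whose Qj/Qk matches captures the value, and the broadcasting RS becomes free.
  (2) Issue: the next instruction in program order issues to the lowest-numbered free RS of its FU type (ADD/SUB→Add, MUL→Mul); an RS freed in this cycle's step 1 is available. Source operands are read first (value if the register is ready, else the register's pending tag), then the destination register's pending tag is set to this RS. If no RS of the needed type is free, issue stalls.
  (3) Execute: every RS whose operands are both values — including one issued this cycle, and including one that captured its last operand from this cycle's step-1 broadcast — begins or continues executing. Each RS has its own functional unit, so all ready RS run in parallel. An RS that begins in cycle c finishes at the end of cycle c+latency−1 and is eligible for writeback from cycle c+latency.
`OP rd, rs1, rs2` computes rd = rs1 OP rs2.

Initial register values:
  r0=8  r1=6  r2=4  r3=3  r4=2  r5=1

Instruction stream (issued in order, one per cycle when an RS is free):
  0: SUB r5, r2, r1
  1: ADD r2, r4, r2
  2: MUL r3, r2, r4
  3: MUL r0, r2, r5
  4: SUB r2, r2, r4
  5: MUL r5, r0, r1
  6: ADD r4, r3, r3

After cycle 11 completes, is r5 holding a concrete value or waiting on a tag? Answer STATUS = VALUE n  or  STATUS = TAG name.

STATUS = TAG Mul1

c1: issue SUB r5<-Add1 | r0:8,r1:6,r2:4,r3:3,r4:2,r5:Add1
c2: issue ADD r2<-Add2 | r0:8,r1:6,r2:Add2,r3:3,r4:2,r5:Add1
c3: CDB Add1=-2; issue MUL r3<-Mul1 | r0:8,r1:6,r2:Add2,r3:Mul1,r4:2,r5:-2
c4: CDB Add2=6; issue MUL r0<-Mul2 | r0:Mul2,r1:6,r2:6,r3:Mul1,r4:2,r5:-2
c5: issue SUB r2<-Add1 | r0:Mul2,r1:6,r2:Add1,r3:Mul1,r4:2,r5:-2
c6: stall | r0:Mul2,r1:6,r2:Add1,r3:Mul1,r4:2,r5:-2
c7: CDB Add1=4; stall | r0:Mul2,r1:6,r2:4,r3:Mul1,r4:2,r5:-2
c8: stall | r0:Mul2,r1:6,r2:4,r3:Mul1,r4:2,r5:-2
c9: CDB Mul1=12; issue MUL r5<-Mul1 | r0:Mul2,r1:6,r2:4,r3:12,r4:2,r5:Mul1
c10: CDB Mul2=-12; issue ADD r4<-Add1 | r0:-12,r1:6,r2:4,r3:12,r4:Add1,r5:Mul1
c11: - | r0:-12,r1:6,r2:4,r3:12,r4:Add1,r5:Mul1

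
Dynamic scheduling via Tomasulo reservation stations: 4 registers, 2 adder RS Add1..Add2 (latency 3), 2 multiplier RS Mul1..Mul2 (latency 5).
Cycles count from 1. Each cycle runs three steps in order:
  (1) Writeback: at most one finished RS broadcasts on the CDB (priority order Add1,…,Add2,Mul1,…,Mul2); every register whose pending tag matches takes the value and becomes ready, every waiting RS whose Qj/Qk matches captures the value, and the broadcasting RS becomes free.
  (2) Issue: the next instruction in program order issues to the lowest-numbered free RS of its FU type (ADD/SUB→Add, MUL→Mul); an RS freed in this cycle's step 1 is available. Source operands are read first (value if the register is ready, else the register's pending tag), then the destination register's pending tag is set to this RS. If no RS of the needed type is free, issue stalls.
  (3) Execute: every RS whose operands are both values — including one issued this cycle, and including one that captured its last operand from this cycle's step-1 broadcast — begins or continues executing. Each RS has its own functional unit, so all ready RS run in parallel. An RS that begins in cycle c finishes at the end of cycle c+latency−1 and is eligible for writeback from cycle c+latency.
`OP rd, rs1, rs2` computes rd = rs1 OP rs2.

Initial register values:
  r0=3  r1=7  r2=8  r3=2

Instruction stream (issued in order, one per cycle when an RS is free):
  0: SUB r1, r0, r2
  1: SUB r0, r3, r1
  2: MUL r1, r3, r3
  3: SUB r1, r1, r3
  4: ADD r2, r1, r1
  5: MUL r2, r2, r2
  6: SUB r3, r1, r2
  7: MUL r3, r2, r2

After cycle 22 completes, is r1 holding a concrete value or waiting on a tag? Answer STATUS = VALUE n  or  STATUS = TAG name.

  c1: issue SUB r1<-Add1  regs: r0:3,r1:Add1,r2:8,r3:2
  c2: issue SUB r0<-Add2  regs: r0:Add2,r1:Add1,r2:8,r3:2
  c3: issue MUL r1<-Mul1  regs: r0:Add2,r1:Mul1,r2:8,r3:2
  c4: CDB Add1=-5; issue SUB r1<-Add1  regs: r0:Add2,r1:Add1,r2:8,r3:2
  c5: stall  regs: r0:Add2,r1:Add1,r2:8,r3:2
  c6: stall  regs: r0:Add2,r1:Add1,r2:8,r3:2
  c7: CDB Add2=7; issue ADD r2<-Add2  regs: r0:7,r1:Add1,r2:Add2,r3:2
  c8: CDB Mul1=4; issue MUL r2<-Mul1  regs: r0:7,r1:Add1,r2:Mul1,r3:2
  c9: stall  regs: r0:7,r1:Add1,r2:Mul1,r3:2
  c10: stall  regs: r0:7,r1:Add1,r2:Mul1,r3:2
  c11: CDB Add1=2; issue SUB r3<-Add1  regs: r0:7,r1:2,r2:Mul1,r3:Add1
  c12: issue MUL r3<-Mul2  regs: r0:7,r1:2,r2:Mul1,r3:Mul2
  c13: -  regs: r0:7,r1:2,r2:Mul1,r3:Mul2
  c14: CDB Add2=4  regs: r0:7,r1:2,r2:Mul1,r3:Mul2
  c15: -  regs: r0:7,r1:2,r2:Mul1,r3:Mul2
  c16: -  regs: r0:7,r1:2,r2:Mul1,r3:Mul2
  c17: -  regs: r0:7,r1:2,r2:Mul1,r3:Mul2
  c18: -  regs: r0:7,r1:2,r2:Mul1,r3:Mul2
  c19: CDB Mul1=16  regs: r0:7,r1:2,r2:16,r3:Mul2
  c20: -  regs: r0:7,r1:2,r2:16,r3:Mul2
  c21: -  regs: r0:7,r1:2,r2:16,r3:Mul2
  c22: CDB Add1=-14  regs: r0:7,r1:2,r2:16,r3:Mul2

STATUS = VALUE 2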